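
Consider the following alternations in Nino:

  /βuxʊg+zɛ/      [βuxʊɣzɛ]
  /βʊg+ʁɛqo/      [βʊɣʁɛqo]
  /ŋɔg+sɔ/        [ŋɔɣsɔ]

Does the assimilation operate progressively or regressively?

regressive

Comparing underlying and surface forms, /g/ → [ɣ] is the alternation; the neighbouring /z/ is constant.
/g/ is a stop while /z/ is a fricative; the output [ɣ] is a fricative, matching the trigger — so the feature that spreads is manner.
The other alternating forms pattern the same way: /g/ → [ɣ] before /ʁ/ (stop → fricative, matching a fricative); /g/ → [ɣ] before /s/ (stop → fricative, matching a fricative) — only manner changes, and always toward the following segment.
The trigger is the following segment, so the direction is regressive (anticipatory).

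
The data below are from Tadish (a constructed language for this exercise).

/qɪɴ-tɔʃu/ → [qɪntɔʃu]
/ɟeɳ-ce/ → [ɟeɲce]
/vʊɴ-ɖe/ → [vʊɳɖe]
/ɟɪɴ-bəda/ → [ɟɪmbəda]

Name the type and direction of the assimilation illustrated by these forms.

regressive place assimilation

Underlying /ɴ/ is realised as [n] next to /t/; /t/ itself does not change.
The change uvular → alveolar matches the place of the following /t/, identifying this as place assimilation.
Manner and voice are unchanged, so the assimilation is partial, not total.
The same holds elsewhere in the data: /ɳ/ → [ɲ] before /c/ (retroflex → palatal, matching palatal); /ɴ/ → [ɳ] before /ɖ/ (uvular → retroflex, matching retroflex); /ɴ/ → [m] before /b/ (uvular → bilabial, matching bilabial) — only place changes, and always toward the following segment.
Since the segment that changes precedes the conditioning segment, the assimilation is regressive.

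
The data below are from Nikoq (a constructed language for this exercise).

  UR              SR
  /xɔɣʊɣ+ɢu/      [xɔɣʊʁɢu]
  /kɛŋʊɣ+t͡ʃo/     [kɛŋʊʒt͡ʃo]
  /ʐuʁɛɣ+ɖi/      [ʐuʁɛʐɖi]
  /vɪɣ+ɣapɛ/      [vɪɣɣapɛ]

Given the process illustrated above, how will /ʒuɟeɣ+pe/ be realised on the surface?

[ʒuɟeβpe]

The data show regressive place assimilation: /ɣ/ → [ʁ] before /ɢ/; /ɣ/ → [ʒ] before /t͡ʃ/; /ɣ/ → [ʐ] before /ɖ/. In each pair only place changes, matching the following consonant, while manner and voice stay constant.
No alternation appears in [vɪɣɣapɛ]: there the adjacent consonants already agree in place (/ɣ/ and /ɣ/ are both velar), so this form is consistent with the same rule.
/ɣ/ is a voiced velar fricative. The following trigger /p/ is bilabial, so /ɣ/ must become bilabial as well.
A voiced bilabial fricative is [β], so the surface segment is [β].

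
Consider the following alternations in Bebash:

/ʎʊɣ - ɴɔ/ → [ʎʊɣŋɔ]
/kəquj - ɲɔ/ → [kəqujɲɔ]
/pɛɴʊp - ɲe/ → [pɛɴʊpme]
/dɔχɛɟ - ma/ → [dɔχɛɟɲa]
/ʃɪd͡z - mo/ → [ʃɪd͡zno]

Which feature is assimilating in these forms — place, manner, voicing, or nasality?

Underlying /ɴ/ is realised as [ŋ] next to /ɣ/; /ɣ/ itself does not change.
The change uvular → velar matches the place of the preceding /ɣ/, identifying this as place assimilation.
The same holds elsewhere in the data: /ɲ/ → [m] after /p/ (palatal → bilabial, matching bilabial); /m/ → [ɲ] after /ɟ/ (bilabial → palatal, matching palatal); /m/ → [n] after /d͡z/ (bilabial → alveolar, matching alveolar) — only place changes, and always toward the preceding segment.
Nothing changes in [kəqujɲɔ]: there the adjacent consonants already agree in place (/ɲ/ and /j/ are both palatal), so this form is consistent with the same rule.

place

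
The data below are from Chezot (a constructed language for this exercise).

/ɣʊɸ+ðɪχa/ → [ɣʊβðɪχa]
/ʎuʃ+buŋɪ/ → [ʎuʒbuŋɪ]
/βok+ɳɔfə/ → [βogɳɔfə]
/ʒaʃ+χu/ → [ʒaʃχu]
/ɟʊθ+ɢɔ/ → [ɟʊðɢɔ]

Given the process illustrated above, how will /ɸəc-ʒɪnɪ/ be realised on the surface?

[ɸəɟʒɪnɪ]

The data show regressive voicing assimilation: /ɸ/ → [β] before /ð/; /ʃ/ → [ʒ] before /b/; /k/ → [g] before /ɳ/; /θ/ → [ð] before /ɢ/. In each pair only voicing changes, matching the following consonant, while place and manner stay constant.
Nothing changes in [ʒaʃχu]: there the adjacent consonants already agree in voicing (/ʃ/ and /χ/ are both voiceless), so this form is consistent with the same rule.
/c/ is a voiceless palatal stop. The following trigger /ʒ/ is voiced, so /c/ must become voiced as well.
A voiced palatal stop is [ɟ], so the surface segment is [ɟ].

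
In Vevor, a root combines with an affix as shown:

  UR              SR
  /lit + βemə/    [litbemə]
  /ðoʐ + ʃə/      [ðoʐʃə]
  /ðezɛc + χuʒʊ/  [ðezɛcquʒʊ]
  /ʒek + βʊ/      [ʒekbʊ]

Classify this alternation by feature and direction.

Comparing underlying and surface forms, /β/ → [b] is the alternation; the neighbouring /t/ is constant.
/β/ is a fricative while /t/ is a stop; the output [b] is a stop, matching the trigger — so the feature that spreads is manner.
Place and voice are unchanged, so the assimilation is partial, not total.
Checking the remaining alternations: /χ/ → [q] after /c/ (fricative → stop, matching a stop); /β/ → [b] after /k/ (fricative → stop, matching a stop) — only manner changes, and always toward the preceding segment.
Nothing changes in [ðoʐʃə]: there the adjacent consonants already agree in manner (/ʃ/ and /ʐ/ are both fricatives), so this form is consistent with the same rule.
Since the segment that changes follows the conditioning segment, the assimilation is progressive.

progressive manner assimilation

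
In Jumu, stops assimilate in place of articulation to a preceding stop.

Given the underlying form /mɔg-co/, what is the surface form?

The rule targets /c/ (voiceless palatal stop), which sits after the trigger /g/ (velar).
The voiceless velar stop is [k], so /c/ → [k].

[mɔgko]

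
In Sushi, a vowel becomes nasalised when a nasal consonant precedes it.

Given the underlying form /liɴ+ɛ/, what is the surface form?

/ɛ/ sits next to the nasal /ɴ/ and is therefore nasalised to [ɛ̃].

[liɴɛ̃]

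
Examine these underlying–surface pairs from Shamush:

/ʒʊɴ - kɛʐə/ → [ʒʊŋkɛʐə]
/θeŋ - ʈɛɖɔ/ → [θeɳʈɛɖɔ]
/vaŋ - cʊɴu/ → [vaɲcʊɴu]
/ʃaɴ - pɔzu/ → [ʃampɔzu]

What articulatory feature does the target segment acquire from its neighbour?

Underlying /ɴ/ is realised as [ŋ] next to /k/; /k/ itself does not change.
/ɴ/ is uvular while /k/ is velar; the output [ŋ] is velar, matching the trigger — so the feature that spreads is place.
The same holds elsewhere in the data: /ŋ/ → [ɳ] before /ʈ/ (velar → retroflex, matching retroflex); /ŋ/ → [ɲ] before /c/ (velar → palatal, matching palatal); /ɴ/ → [m] before /p/ (uvular → bilabial, matching bilabial) — only place changes, and always toward the following segment.

place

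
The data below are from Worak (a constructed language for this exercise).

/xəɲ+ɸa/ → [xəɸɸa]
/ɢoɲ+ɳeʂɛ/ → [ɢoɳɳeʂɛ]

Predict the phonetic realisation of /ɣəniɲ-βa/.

[ɣəniββa]

The data show regressive total assimilation (/ɲ/ → [ɸ] before /ɸ/; /ɲ/ → [ɳ] before /ɳ/): in every case the target segment becomes identical to its following neighbour, copying more than a single feature.
/ɲ/ is the segment targeted by the rule; it sits immediately before /β/, so it assimilates completely and surfaces as [β].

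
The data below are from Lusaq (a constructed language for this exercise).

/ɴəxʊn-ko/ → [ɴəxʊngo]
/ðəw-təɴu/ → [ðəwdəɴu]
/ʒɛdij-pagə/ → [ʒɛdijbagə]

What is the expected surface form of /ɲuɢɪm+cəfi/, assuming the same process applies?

The data show progressive voicing assimilation: /k/ → [g] after /n/; /t/ → [d] after /w/; /p/ → [b] after /j/. In each pair only voicing changes, matching the preceding consonant, while place and manner stay constant.
The rule targets /c/ (voiceless palatal stop), which sits after the trigger /m/ (voiced).
Changing only its voicing to voiced gives [ɟ] — the voiced palatal stop.

[ɲuɢɪmɟəfi]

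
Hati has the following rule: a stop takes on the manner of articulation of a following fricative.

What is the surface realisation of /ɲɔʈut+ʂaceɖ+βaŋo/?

/t/ is a voiceless alveolar stop. The following trigger /ʂ/ is a fricative, so /t/ must become a fricative as well.
The voiceless alveolar fricative is [s], so /t/ → [s].
At the second juncture, /ɖ/ likewise becomes [ʐ] adjacent to /β/.

[ɲɔʈusʂaceʐβaŋo]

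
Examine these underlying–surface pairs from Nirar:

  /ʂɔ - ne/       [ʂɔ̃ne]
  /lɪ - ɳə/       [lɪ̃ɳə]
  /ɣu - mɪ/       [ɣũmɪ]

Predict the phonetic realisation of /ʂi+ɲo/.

The data show regressive nasality assimilation (vowel nasalisation): /ɔ/ → [ɔ̃] before /n/; /ɪ/ → [ɪ̃] before /ɳ/; /u/ → [ũ] before /m/ — a vowel is nasalised by an immediately following nasal consonant.
The vowel /i/ is adjacent to the following nasal /ɲ/, so it acquires [+nasal] and surfaces as [ĩ].

[ʂĩɲo]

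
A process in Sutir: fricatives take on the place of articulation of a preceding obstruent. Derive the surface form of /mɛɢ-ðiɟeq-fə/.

[mɛɢʁiɟeqχə]

/ð/ is a voiced dental fricative. The preceding trigger /ɢ/ is uvular, so /ð/ must become uvular as well.
Changing only its place to uvular gives [ʁ] — the voiced uvular fricative.
At the second juncture, /f/ likewise becomes [χ] adjacent to /q/.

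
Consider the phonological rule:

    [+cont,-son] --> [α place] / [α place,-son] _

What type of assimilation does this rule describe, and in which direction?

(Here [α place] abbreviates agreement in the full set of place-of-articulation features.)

progressive place assimilation

The shared variable α links the value of the place features (abbreviated [place]) on the target to the same value on the neighbouring segment, so place is the feature that assimilates.
Since the environment is written before the underscore, the trigger precedes the target; the direction is progressive.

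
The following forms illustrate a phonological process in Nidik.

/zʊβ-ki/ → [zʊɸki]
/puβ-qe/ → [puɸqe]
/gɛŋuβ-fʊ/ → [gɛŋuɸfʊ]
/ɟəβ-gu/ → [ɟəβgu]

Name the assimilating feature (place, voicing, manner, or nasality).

voicing

The segment that alternates is /β/, which surfaces as [ɸ] when adjacent to /k/.
/β/ is voiced while /k/ is voiceless; the output [ɸ] is voiceless, matching the trigger — so the feature that spreads is voicing.
The other alternating forms pattern the same way: /β/ → [ɸ] before /q/ (voiced → voiceless, matching voiceless); /β/ → [ɸ] before /f/ (voiced → voiceless, matching voiceless) — only voicing changes, and always toward the following segment.
Nothing changes in [ɟəβgu]: there the adjacent consonants already agree in voicing (/β/ and /g/ are both voiced), so this form is consistent with the same rule.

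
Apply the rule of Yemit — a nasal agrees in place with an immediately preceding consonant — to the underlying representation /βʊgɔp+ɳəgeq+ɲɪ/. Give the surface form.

[βʊgɔpməgeqɴɪ]

The rule targets /ɳ/ (voiced retroflex nasal), which sits after the trigger /p/ (bilabial).
The voiced bilabial nasal is [m], so /ɳ/ → [m].
At the second juncture, /ɲ/ likewise becomes [ɴ] adjacent to /q/.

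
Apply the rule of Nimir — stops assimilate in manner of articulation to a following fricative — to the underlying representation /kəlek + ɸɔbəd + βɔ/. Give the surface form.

The rule targets /k/ (voiceless velar stop), which sits before the trigger /ɸ/ (fricative).
A voiceless velar fricative is [x], so the surface segment is [x].
The same rule applies at the second boundary: /d/ → [z] next to /β/.

[kəlexɸɔbəzβɔ]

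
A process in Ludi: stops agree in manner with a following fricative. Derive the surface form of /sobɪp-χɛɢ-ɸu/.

/p/ is a voiceless bilabial stop. The following trigger /χ/ is a fricative, so /p/ must become a fricative as well.
Changing only its manner to fricative gives [ɸ] — the voiceless bilabial fricative.
The same rule applies at the second boundary: /ɢ/ → [ʁ] next to /ɸ/.

[sobɪɸχɛʁɸu]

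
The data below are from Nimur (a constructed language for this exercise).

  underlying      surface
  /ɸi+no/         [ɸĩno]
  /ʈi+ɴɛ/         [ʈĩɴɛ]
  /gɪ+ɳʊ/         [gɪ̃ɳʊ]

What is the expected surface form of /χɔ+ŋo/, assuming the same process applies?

[χɔ̃ŋo]

The data show regressive nasality assimilation (vowel nasalisation): /i/ → [ĩ] before /n/; /i/ → [ĩ] before /ɴ/; /ɪ/ → [ɪ̃] before /ɳ/ — a vowel is nasalised by an immediately following nasal consonant.
/ɔ/ sits next to the nasal /ŋ/ and is therefore nasalised to [ɔ̃].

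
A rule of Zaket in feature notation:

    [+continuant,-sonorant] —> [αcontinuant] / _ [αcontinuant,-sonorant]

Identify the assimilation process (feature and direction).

regressive manner assimilation

The shared variable α links the value of [continuant] on the target to that of the neighbouring obstruent. [continuant] distinguishes stops from fricatives — a manner-of-articulation feature — so this is manner assimilation.
Since the environment is written after the underscore, the trigger follows the target; the direction is regressive.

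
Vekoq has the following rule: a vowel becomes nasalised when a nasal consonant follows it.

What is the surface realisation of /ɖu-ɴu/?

[ɖũɴu]

/u/ sits next to the nasal /ɴ/ and is therefore nasalised to [ũ].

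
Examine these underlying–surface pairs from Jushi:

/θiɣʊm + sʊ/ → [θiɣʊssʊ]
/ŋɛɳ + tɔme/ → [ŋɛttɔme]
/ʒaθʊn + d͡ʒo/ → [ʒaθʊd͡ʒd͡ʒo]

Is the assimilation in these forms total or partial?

total assimilation

Underlying /m/ is realised as [s] next to /s/; /s/ itself does not change.
The output [s] is identical to the trigger /s/ — every feature (place, manner, voicing) has been copied — so this is total assimilation.
The other forms behave the same way: /ɳ/ → [t] before /t/; /n/ → [d͡ʒ] before /d͡ʒ/ — in each case the output is a copy of the following consonant.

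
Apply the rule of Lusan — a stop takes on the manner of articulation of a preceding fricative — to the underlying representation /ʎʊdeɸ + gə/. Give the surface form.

[ʎʊdeɸɣə]

The rule targets /g/ (voiced velar stop), which sits after the trigger /ɸ/ (fricative).
Changing only its manner to fricative gives [ɣ] — the voiced velar fricative.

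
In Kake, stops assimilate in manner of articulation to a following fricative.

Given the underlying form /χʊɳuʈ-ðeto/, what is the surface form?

The rule targets /ʈ/ (voiceless retroflex stop), which sits before the trigger /ð/ (fricative).
Changing only its manner to fricative gives [ʂ] — the voiceless retroflex fricative.

[χʊɳuʂðeto]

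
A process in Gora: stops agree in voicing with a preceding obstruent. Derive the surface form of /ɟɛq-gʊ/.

[ɟɛqkʊ]

The rule targets /g/ (voiced velar stop), which sits after the trigger /q/ (voiceless).
The voiceless velar stop is [k], so /g/ → [k].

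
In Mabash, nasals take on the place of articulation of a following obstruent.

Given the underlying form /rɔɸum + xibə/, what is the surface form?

/m/ is a voiced bilabial nasal. The following trigger /x/ is velar, so /m/ must become velar as well.
A voiced velar nasal is [ŋ], so the surface segment is [ŋ].

[rɔɸuŋxibə]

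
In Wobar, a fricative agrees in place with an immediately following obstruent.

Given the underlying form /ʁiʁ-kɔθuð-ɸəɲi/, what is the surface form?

/ʁ/ is a voiced uvular fricative. The following trigger /k/ is velar, so /ʁ/ must become velar as well.
The voiced velar fricative is [ɣ], so /ʁ/ → [ɣ].
At the second juncture, /ð/ likewise becomes [β] adjacent to /ɸ/.

[ʁiɣkɔθuβɸəɲi]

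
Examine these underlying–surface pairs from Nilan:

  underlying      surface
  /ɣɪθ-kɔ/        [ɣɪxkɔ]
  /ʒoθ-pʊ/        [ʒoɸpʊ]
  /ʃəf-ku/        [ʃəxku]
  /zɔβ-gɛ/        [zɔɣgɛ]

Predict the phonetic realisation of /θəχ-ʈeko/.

[θəʂʈeko]

The data show regressive place assimilation: /θ/ → [x] before /k/; /θ/ → [ɸ] before /p/; /f/ → [x] before /k/; /β/ → [ɣ] before /g/. In each pair only place changes, matching the following consonant, while manner and voice stay constant.
/χ/ is a voiceless uvular fricative. The following trigger /ʈ/ is retroflex, so /χ/ must become retroflex as well.
A voiceless retroflex fricative is [ʂ], so the surface segment is [ʂ].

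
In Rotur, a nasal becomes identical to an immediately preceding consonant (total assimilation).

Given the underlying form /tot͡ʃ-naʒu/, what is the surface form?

[tot͡ʃt͡ʃaʒu]

/n/ is the segment targeted by the rule; it sits immediately after /t͡ʃ/, so it assimilates completely and surfaces as [t͡ʃ].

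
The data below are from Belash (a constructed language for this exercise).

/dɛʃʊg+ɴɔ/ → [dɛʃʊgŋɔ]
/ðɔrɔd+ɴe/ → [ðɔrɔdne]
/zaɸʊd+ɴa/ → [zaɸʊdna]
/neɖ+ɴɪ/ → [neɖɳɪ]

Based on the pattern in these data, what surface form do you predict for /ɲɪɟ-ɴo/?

[ɲɪɟɲo]

The data show progressive place assimilation: /ɴ/ → [ŋ] after /g/; /ɴ/ → [n] after /d/; /ɴ/ → [ɳ] after /ɖ/. In each pair only place changes, matching the preceding consonant, while manner and voice stay constant.
/ɴ/ is a voiced uvular nasal. The preceding trigger /ɟ/ is palatal, so /ɴ/ must become palatal as well.
Changing only its place to palatal gives [ɲ] — the voiced palatal nasal.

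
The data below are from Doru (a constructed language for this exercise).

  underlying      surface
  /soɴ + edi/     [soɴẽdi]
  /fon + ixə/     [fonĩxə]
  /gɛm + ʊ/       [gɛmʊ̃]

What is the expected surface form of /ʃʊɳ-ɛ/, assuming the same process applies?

The data show progressive nasality assimilation (vowel nasalisation): /e/ → [ẽ] after /ɴ/; /i/ → [ĩ] after /n/; /ʊ/ → [ʊ̃] after /m/ — a vowel is nasalised by an immediately preceding nasal consonant.
The vowel /ɛ/ is adjacent to the preceding nasal /ɳ/, so it acquires [+nasal] and surfaces as [ɛ̃].

[ʃʊɳɛ̃]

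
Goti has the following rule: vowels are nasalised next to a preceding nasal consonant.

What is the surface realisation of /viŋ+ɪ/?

[viŋɪ̃]

The vowel /ɪ/ is adjacent to the preceding nasal /ŋ/, so it acquires [+nasal] and surfaces as [ɪ̃].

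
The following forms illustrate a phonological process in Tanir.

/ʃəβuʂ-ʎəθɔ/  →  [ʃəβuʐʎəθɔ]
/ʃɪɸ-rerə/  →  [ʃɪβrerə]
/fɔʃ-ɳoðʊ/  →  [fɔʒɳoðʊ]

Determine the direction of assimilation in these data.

regressive

The segment that alternates is /ʂ/, which surfaces as [ʐ] when adjacent to /ʎ/.
/ʂ/ is voiceless while /ʎ/ is voiced; the output [ʐ] is voiced, matching the trigger — so the feature that spreads is voicing.
The other alternating forms pattern the same way: /ɸ/ → [β] before /r/ (voiceless → voiced, matching voiced); /ʃ/ → [ʒ] before /ɳ/ (voiceless → voiced, matching voiced) — only voicing changes, and always toward the following segment.
The trigger is the following segment, so the direction is regressive (anticipatory).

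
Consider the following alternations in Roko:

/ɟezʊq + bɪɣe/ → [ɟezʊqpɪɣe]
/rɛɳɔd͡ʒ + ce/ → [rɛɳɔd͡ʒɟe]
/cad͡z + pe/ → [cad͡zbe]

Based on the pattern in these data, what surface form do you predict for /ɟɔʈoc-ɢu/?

[ɟɔʈocqu]

The data show progressive voicing assimilation: /b/ → [p] after /q/; /c/ → [ɟ] after /d͡ʒ/; /p/ → [b] after /d͡z/. In each pair only voicing changes, matching the preceding consonant, while place and manner stay constant.
/ɢ/ is a voiced uvular stop. The preceding trigger /c/ is voiceless, so /ɢ/ must become voiceless as well.
Changing only its voicing to voiceless gives [q] — the voiceless uvular stop.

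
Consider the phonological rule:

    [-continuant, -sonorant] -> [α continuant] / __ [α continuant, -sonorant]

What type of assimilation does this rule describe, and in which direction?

The shared variable α links the value of [continuant] on the target to that of the neighbouring obstruent. [continuant] distinguishes stops from fricatives — a manner-of-articulation feature — so this is manner assimilation.
The conditioning segment sits to the right of the focus bar, meaning the trigger follows the segment that changes — regressive assimilation.

regressive manner assimilation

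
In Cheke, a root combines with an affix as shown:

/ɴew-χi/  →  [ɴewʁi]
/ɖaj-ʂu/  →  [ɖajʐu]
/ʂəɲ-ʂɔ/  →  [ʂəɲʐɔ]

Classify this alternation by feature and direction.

progressive voicing assimilation

Underlying /χ/ is realised as [ʁ] next to /w/; /w/ itself does not change.
The change voiceless → voiced matches the voicing of the preceding /w/, identifying this as voicing assimilation.
Place and manner are unchanged, so the assimilation is partial, not total.
The same holds elsewhere in the data: /ʂ/ → [ʐ] after /j/ (voiceless → voiced, matching voiced); /ʂ/ → [ʐ] after /ɲ/ (voiceless → voiced, matching voiced) — only voicing changes, and always toward the preceding segment.
Since the segment that changes follows the conditioning segment, the assimilation is progressive.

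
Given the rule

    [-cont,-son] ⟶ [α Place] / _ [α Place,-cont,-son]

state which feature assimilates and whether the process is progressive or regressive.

regressive place assimilation

The shared variable α links the value of the place features (abbreviated [Place]) on the target to the same value on the neighbouring segment, so place is the feature that assimilates.
Since the environment is written after the underscore, the trigger follows the target; the direction is regressive.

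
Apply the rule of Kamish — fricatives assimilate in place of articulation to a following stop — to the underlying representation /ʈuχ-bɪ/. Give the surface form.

[ʈuɸbɪ]

The rule targets /χ/ (voiceless uvular fricative), which sits before the trigger /b/ (bilabial).
The voiceless bilabial fricative is [ɸ], so /χ/ → [ɸ].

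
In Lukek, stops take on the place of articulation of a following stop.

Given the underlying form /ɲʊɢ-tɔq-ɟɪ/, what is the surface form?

The rule targets /ɢ/ (voiced uvular stop), which sits before the trigger /t/ (alveolar).
The voiced alveolar stop is [d], so /ɢ/ → [d].
The same rule applies at the second boundary: /q/ → [c] next to /ɟ/.

[ɲʊdtɔcɟɪ]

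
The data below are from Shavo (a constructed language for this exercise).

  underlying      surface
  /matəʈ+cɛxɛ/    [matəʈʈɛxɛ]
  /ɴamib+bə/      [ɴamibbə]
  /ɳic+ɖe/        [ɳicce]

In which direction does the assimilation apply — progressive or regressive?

progressive

Underlying /c/ is realised as [ʈ] next to /ʈ/; /ʈ/ itself does not change.
The output [ʈ] is identical to the trigger /ʈ/ — every feature (place, manner, voicing) has been copied — so this is total assimilation.
The other form behaves the same way: /ɖ/ → [c] after /c/ — in each case the output is a copy of the preceding consonant.
In [ɴamibbə] the two consonants at the boundary are already identical (/b/ + /b/), so the rule applies vacuously and nothing changes.
Since the segment that changes follows the conditioning segment, the assimilation is progressive.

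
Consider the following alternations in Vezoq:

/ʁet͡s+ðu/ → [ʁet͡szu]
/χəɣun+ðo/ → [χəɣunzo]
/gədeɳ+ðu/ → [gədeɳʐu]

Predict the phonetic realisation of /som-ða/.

[somβa]

The data show progressive place assimilation: /ð/ → [z] after /t͡s/; /ð/ → [z] after /n/; /ð/ → [ʐ] after /ɳ/. In each pair only place changes, matching the preceding consonant, while manner and voice stay constant.
The rule targets /ð/ (voiced dental fricative), which sits after the trigger /m/ (bilabial).
The voiced bilabial fricative is [β], so /ð/ → [β].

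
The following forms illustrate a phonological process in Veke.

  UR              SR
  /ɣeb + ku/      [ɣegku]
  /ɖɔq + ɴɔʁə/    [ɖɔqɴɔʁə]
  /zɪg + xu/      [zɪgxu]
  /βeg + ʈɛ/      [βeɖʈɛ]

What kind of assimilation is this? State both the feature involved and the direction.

regressive place assimilation

Underlying /b/ is realised as [g] next to /k/; /k/ itself does not change.
The change bilabial → velar matches the place of the following /k/, identifying this as place assimilation.
Manner and voice are unchanged, so the assimilation is partial, not total.
The other alternating form patterns the same way: /g/ → [ɖ] before /ʈ/ (velar → retroflex, matching retroflex) — only place changes, and always toward the following segment.
No alternation appears in [ɖɔqɴɔʁə], [zɪgxu]: there the adjacent consonants already agree in place (/q/ and /ɴ/ are both uvular; /g/ and /x/ are both velar), so these forms are consistent with the same rule.
The trigger is the following segment, so the direction is regressive (anticipatory).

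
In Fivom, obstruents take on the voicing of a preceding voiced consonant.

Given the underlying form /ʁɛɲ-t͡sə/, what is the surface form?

[ʁɛɲd͡zə]

The rule targets /t͡s/ (voiceless alveolar affricate), which sits after the trigger /ɲ/ (voiced).
The voiced alveolar affricate is [d͡z], so /t͡s/ → [d͡z].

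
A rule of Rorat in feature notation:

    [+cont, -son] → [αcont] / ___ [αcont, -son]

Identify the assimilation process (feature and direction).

regressive manner assimilation

The rule copies [cont] (continuancy) from the environment onto the target fricatives; since [±cont] encodes the stop/fricative manner contrast, the assimilating dimension is manner.
Since the environment is written after the underscore, the trigger follows the target; the direction is regressive.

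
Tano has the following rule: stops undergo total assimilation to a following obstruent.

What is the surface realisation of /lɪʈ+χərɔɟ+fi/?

/ʈ/ is the segment targeted by the rule; it sits immediately before /χ/, so it assimilates completely and surfaces as [χ].
At the second juncture, /ɟ/ likewise becomes [f] adjacent to /f/.

[lɪχχərɔffi]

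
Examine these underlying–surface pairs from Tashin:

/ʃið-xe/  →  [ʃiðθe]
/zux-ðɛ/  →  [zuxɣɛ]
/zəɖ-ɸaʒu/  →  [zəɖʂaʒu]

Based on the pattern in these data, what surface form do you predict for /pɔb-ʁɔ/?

[pɔbβɔ]

The data show progressive place assimilation: /x/ → [θ] after /ð/; /ð/ → [ɣ] after /x/; /ɸ/ → [ʂ] after /ɖ/. In each pair only place changes, matching the preceding consonant, while manner and voice stay constant.
The rule targets /ʁ/ (voiced uvular fricative), which sits after the trigger /b/ (bilabial).
Changing only its place to bilabial gives [β] — the voiced bilabial fricative.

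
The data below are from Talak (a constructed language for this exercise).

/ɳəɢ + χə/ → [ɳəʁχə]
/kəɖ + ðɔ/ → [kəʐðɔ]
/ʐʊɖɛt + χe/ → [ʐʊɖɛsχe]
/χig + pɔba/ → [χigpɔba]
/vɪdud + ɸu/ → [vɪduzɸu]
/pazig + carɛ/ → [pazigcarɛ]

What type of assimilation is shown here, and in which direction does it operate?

Underlying /ɢ/ is realised as [ʁ] next to /χ/; /χ/ itself does not change.
The change stop → fricative matches the manner of the following /χ/, identifying this as manner assimilation.
Place and voice are unchanged, so the assimilation is partial, not total.
The other alternating forms pattern the same way: /ɖ/ → [ʐ] before /ð/ (stop → fricative, matching a fricative); /t/ → [s] before /χ/ (stop → fricative, matching a fricative); /d/ → [z] before /ɸ/ (stop → fricative, matching a fricative) — only manner changes, and always toward the following segment.
Nothing changes in [χigpɔba], [pazigcarɛ]: there the adjacent consonants already agree in manner (/g/ and /p/ are both stops; /g/ and /c/ are both stops), so these forms are consistent with the same rule.
Since the segment that changes precedes the conditioning segment, the assimilation is regressive.

regressive manner assimilation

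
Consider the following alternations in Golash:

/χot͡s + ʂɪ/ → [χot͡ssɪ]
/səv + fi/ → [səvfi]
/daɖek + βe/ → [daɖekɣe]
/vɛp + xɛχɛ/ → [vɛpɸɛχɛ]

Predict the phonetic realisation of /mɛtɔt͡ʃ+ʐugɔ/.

[mɛtɔt͡ʃʒugɔ]

The data show progressive place assimilation: /ʂ/ → [s] after /t͡s/; /β/ → [ɣ] after /k/; /x/ → [ɸ] after /p/. In each pair only place changes, matching the preceding consonant, while manner and voice stay constant.
Nothing changes in [səvfi]: there the adjacent consonants already agree in place (/f/ and /v/ are both labiodental), so this form is consistent with the same rule.
/ʐ/ is a voiced retroflex fricative. The preceding trigger /t͡ʃ/ is postalveolar, so /ʐ/ must become postalveolar as well.
The voiced postalveolar fricative is [ʒ], so /ʐ/ → [ʒ].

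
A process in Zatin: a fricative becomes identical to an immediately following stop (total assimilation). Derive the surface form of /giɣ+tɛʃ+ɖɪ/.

[gittɛɖɖɪ]

/ɣ/ is the segment targeted by the rule; it sits immediately before /t/, so it assimilates completely and surfaces as [t].
The same rule applies at the second boundary: /ʃ/ → [ɖ] next to /ɖ/.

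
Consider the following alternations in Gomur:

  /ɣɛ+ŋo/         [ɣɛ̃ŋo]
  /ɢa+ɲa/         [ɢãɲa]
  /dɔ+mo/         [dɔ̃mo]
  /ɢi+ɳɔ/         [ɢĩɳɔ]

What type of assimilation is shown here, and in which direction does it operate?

regressive nasality assimilation (vowel nasalisation)

The vowel /ɛ/ surfaces as nasalised [ɛ̃] next to the following nasal /ŋ/ — it has acquired the [+nasal] feature of its neighbour.
The other forms show the same pattern: /a/ → [ã] before /ɲ/; /ɔ/ → [ɔ̃] before /m/; /i/ → [ĩ] before /ɳ/ — each time a vowel is nasalised next to a following nasal.
Because the conditioning nasal is to the right of the vowel that changes, the process is regressive (anticipatory).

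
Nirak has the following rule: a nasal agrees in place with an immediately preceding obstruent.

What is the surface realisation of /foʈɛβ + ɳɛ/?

[foʈɛβmɛ]

/ɳ/ is a voiced retroflex nasal. The preceding trigger /β/ is bilabial, so /ɳ/ must become bilabial as well.
The voiced bilabial nasal is [m], so /ɳ/ → [m].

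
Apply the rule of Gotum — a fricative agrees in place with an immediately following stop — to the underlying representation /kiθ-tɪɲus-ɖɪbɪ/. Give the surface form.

[kistɪɲuʂɖɪbɪ]

/θ/ is a voiceless dental fricative. The following trigger /t/ is alveolar, so /θ/ must become alveolar as well.
Changing only its place to alveolar gives [s] — the voiceless alveolar fricative.
The same rule applies at the second boundary: /s/ → [ʂ] next to /ɖ/.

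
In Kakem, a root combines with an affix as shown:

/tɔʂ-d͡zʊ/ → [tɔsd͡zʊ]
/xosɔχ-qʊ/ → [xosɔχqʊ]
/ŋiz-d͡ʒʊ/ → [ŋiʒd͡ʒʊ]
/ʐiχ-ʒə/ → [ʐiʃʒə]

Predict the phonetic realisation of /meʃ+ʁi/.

The data show regressive place assimilation: /ʂ/ → [s] before /d͡z/; /z/ → [ʒ] before /d͡ʒ/; /χ/ → [ʃ] before /ʒ/. In each pair only place changes, matching the following consonant, while manner and voice stay constant.
Nothing changes in [xosɔχqʊ]: there the adjacent consonants already agree in place (/χ/ and /q/ are both uvular), so this form is consistent with the same rule.
/ʃ/ is a voiceless postalveolar fricative. The following trigger /ʁ/ is uvular, so /ʃ/ must become uvular as well.
The voiceless uvular fricative is [χ], so /ʃ/ → [χ].

[meχʁi]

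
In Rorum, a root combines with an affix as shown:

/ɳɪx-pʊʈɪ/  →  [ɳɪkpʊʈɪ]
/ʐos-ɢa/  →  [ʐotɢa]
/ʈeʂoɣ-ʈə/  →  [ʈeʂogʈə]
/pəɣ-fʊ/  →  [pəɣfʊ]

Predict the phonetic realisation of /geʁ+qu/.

The data show regressive manner assimilation: /x/ → [k] before /p/; /s/ → [t] before /ɢ/; /ɣ/ → [g] before /ʈ/. In each pair only manner changes, matching the following consonant, while place and voice stay constant.
No alternation appears in [pəɣfʊ]: there the adjacent consonants already agree in manner (/ɣ/ and /f/ are both fricatives), so this form is consistent with the same rule.
The rule targets /ʁ/ (voiced uvular fricative), which sits before the trigger /q/ (stop).
The voiced uvular stop is [ɢ], so /ʁ/ → [ɢ].

[geɢqu]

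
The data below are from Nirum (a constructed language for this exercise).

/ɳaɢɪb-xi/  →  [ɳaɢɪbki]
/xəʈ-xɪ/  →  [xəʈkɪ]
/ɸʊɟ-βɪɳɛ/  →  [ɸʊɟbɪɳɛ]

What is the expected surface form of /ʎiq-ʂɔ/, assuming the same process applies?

The data show progressive manner assimilation: /x/ → [k] after /b/; /x/ → [k] after /ʈ/; /β/ → [b] after /ɟ/. In each pair only manner changes, matching the preceding consonant, while place and voice stay constant.
The rule targets /ʂ/ (voiceless retroflex fricative), which sits after the trigger /q/ (stop).
The voiceless retroflex stop is [ʈ], so /ʂ/ → [ʈ].

[ʎiqʈɔ]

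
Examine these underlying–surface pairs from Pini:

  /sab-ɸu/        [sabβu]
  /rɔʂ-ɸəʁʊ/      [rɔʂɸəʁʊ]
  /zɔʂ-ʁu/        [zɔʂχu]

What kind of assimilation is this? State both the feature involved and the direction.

progressive voicing assimilation

Underlying /ɸ/ is realised as [β] next to /b/; /b/ itself does not change.
The change voiceless → voiced matches the voicing of the preceding /b/, identifying this as voicing assimilation.
Place and manner are unchanged, so the assimilation is partial, not total.
The same holds elsewhere in the data: /ʁ/ → [χ] after /ʂ/ (voiced → voiceless, matching voiceless) — only voicing changes, and always toward the preceding segment.
No alternation appears in [rɔʂɸəʁʊ]: there the adjacent consonants already agree in voicing (/ɸ/ and /ʂ/ are both voiceless), so this form is consistent with the same rule.
The trigger is the preceding segment, so the direction is progressive (perseverative).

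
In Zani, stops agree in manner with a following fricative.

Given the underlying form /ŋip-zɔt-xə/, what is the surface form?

/p/ is a voiceless bilabial stop. The following trigger /z/ is a fricative, so /p/ must become a fricative as well.
The voiceless bilabial fricative is [ɸ], so /p/ → [ɸ].
At the second juncture, /t/ likewise becomes [s] adjacent to /x/.

[ŋiɸzɔsxə]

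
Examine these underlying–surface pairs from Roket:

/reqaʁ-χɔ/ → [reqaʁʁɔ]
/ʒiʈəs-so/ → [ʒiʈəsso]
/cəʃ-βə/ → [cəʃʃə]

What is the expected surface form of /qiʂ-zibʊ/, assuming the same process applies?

[qiʂʂibʊ]

The data show progressive total assimilation (/χ/ → [ʁ] after /ʁ/; /β/ → [ʃ] after /ʃ/): in every case the target segment becomes identical to its preceding neighbour, copying more than a single feature.
In [ʒiʈəsso] the two consonants at the boundary are already identical (/s/ + /s/), so the rule applies vacuously and nothing changes.
/z/ is the segment targeted by the rule; it sits immediately after /ʂ/, so it assimilates completely and surfaces as [ʂ].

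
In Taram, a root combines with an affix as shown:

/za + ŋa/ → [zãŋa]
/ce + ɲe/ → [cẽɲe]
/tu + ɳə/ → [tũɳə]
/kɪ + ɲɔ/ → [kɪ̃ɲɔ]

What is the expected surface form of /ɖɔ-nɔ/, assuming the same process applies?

[ɖɔ̃nɔ]

The data show regressive nasality assimilation (vowel nasalisation): /a/ → [ã] before /ŋ/; /e/ → [ẽ] before /ɲ/; /u/ → [ũ] before /ɳ/; /ɪ/ → [ɪ̃] before /ɲ/ — a vowel is nasalised by an immediately following nasal consonant.
/ɔ/ sits next to the nasal /n/ and is therefore nasalised to [ɔ̃].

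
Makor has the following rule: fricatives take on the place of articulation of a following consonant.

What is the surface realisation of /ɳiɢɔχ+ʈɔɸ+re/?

/χ/ is a voiceless uvular fricative. The following trigger /ʈ/ is retroflex, so /χ/ must become retroflex as well.
Changing only its place to retroflex gives [ʂ] — the voiceless retroflex fricative.
At the second juncture, /ɸ/ likewise becomes [s] adjacent to /r/.

[ɳiɢɔʂʈɔsre]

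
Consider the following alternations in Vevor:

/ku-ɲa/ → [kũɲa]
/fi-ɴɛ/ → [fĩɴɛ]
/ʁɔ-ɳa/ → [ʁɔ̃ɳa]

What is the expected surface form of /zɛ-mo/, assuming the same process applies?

[zɛ̃mo]

The data show regressive nasality assimilation (vowel nasalisation): /u/ → [ũ] before /ɲ/; /i/ → [ĩ] before /ɴ/; /ɔ/ → [ɔ̃] before /ɳ/ — a vowel is nasalised by an immediately following nasal consonant.
The vowel /ɛ/ is adjacent to the following nasal /m/, so it acquires [+nasal] and surfaces as [ɛ̃].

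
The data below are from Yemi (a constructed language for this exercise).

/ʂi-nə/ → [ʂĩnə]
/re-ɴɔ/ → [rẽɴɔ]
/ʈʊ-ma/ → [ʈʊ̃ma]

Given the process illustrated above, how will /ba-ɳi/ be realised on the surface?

[bãɳi]

The data show regressive nasality assimilation (vowel nasalisation): /i/ → [ĩ] before /n/; /e/ → [ẽ] before /ɴ/; /ʊ/ → [ʊ̃] before /m/ — a vowel is nasalised by an immediately following nasal consonant.
/a/ sits next to the nasal /ɳ/ and is therefore nasalised to [ã].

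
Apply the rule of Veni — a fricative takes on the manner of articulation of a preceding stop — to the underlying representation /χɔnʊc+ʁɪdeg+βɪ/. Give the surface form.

[χɔnʊcɢɪdegbɪ]

The rule targets /ʁ/ (voiced uvular fricative), which sits after the trigger /c/ (stop).
A voiced uvular stop is [ɢ], so the surface segment is [ɢ].
At the second juncture, /β/ likewise becomes [b] adjacent to /g/.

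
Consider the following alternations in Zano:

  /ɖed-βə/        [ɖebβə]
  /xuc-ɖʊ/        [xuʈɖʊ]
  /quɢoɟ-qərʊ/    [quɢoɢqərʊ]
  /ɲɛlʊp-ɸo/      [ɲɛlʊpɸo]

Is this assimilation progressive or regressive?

regressive

Underlying /d/ is realised as [b] next to /β/; /β/ itself does not change.
The change alveolar → bilabial matches the place of the following /β/, identifying this as place assimilation.
The same holds elsewhere in the data: /c/ → [ʈ] before /ɖ/ (palatal → retroflex, matching retroflex); /ɟ/ → [ɢ] before /q/ (palatal → uvular, matching uvular) — only place changes, and always toward the following segment.
Nothing changes in [ɲɛlʊpɸo]: there the adjacent consonants already agree in place (/p/ and /ɸ/ are both bilabial), so this form is consistent with the same rule.
The trigger is the following segment, so the direction is regressive (anticipatory).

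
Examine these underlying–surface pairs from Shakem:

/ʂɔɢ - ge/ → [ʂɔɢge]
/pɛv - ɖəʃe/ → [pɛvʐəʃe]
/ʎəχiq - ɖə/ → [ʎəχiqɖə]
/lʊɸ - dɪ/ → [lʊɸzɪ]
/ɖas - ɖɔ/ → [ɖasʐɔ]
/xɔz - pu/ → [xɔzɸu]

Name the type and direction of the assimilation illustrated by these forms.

Comparing underlying and surface forms, /ɖ/ → [ʐ] is the alternation; the neighbouring /v/ is constant.
The change stop → fricative matches the manner of the preceding /v/, identifying this as manner assimilation.
Place and voice are unchanged, so the assimilation is partial, not total.
The same holds elsewhere in the data: /d/ → [z] after /ɸ/ (stop → fricative, matching a fricative); /ɖ/ → [ʐ] after /s/ (stop → fricative, matching a fricative); /p/ → [ɸ] after /z/ (stop → fricative, matching a fricative) — only manner changes, and always toward the preceding segment.
No alternation appears in [ʂɔɢge], [ʎəχiqɖə]: there the adjacent consonants already agree in manner (/g/ and /ɢ/ are both stops; /ɖ/ and /q/ are both stops), so these forms are consistent with the same rule.
The trigger is the preceding segment, so the direction is progressive (perseverative).

progressive manner assimilation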